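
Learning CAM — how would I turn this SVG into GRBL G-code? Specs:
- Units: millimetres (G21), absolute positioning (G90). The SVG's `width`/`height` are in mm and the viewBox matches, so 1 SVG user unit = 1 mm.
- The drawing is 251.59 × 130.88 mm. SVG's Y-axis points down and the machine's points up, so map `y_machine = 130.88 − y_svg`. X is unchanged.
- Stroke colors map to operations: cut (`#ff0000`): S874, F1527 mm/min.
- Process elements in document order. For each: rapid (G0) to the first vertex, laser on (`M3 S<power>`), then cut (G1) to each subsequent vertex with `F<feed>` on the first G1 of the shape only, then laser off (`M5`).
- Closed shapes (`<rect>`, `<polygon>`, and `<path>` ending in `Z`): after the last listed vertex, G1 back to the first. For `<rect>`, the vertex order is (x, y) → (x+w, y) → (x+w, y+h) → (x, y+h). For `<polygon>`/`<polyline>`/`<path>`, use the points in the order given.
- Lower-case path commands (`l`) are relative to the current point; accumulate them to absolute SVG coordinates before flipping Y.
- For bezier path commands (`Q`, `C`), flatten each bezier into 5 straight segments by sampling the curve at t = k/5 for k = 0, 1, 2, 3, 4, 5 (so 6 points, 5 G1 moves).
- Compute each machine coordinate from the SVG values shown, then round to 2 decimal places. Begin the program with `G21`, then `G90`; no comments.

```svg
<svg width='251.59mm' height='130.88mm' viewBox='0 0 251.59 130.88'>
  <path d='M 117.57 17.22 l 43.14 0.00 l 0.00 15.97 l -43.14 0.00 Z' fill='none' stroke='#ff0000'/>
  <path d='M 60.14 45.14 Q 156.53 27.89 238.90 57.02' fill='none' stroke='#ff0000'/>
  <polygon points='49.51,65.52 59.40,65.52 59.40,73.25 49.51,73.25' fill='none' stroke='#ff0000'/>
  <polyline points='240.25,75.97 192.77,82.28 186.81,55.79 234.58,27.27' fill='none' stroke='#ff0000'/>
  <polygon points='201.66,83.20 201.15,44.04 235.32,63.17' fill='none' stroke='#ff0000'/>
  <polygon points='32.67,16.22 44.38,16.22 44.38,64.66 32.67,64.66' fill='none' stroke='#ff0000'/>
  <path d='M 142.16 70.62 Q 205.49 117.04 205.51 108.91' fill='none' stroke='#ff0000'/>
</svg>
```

G21
G90
G0 X117.57 Y113.66
M3 S874
G1 X160.71 Y113.66 F1527
G1 X160.71 Y97.69
G1 X117.57 Y97.69
G1 X117.57 Y113.66
M5
G0 X60.14 Y85.74
M3 S874
G1 X98.14 Y90.78 F1527
G1 X135.01 Y92.12
G1 X170.76 Y89.74
G1 X205.39 Y83.66
G1 X238.90 Y73.86
M5
G0 X49.51 Y65.36
M3 S874
G1 X59.40 Y65.36 F1527
G1 X59.40 Y57.63
G1 X49.51 Y57.63
G1 X49.51 Y65.36
M5
G0 X240.25 Y54.91
M3 S874
G1 X192.77 Y48.60 F1527
G1 X186.81 Y75.09
G1 X234.58 Y103.61
M5
G0 X201.66 Y47.68
M3 S874
G1 X201.15 Y86.84 F1527
G1 X235.32 Y67.71
G1 X201.66 Y47.68
M5
G0 X32.67 Y114.66
M3 S874
G1 X44.38 Y114.66 F1527
G1 X44.38 Y66.22
G1 X32.67 Y66.22
G1 X32.67 Y114.66
M5
G0 X142.16 Y60.26
M3 S874
G1 X164.96 Y43.87 F1527
G1 X182.69 Y31.85
G1 X195.36 Y24.19
G1 X202.97 Y20.90
G1 X205.51 Y21.97
M5

1 u = 1 mm; y_m = 130.88 − y.

[1] `<path>` rectangle, #ff0000→cut S874 F1527: (117.57,113.66) → (160.71,113.66) → (160.71,97.69) → (117.57,97.69) → (117.57,113.66) (closed)

[2] `<path>` quadratic bezier, #ff0000→cut S874 F1527: (60.14,85.74) → (98.14,90.78) → (135.01,92.12) → (170.76,89.74) → (205.39,83.66) → (238.90,73.86)

[3] `<polygon>` rectangle, #ff0000→cut S874 F1527: (49.51,65.36) → (59.40,65.36) → (59.40,57.63) → (49.51,57.63) → (49.51,65.36) (closed)

[4] `<polyline>` open polyline, #ff0000→cut S874 F1527: (240.25,54.91) → (192.77,48.60) → (186.81,75.09) → (234.58,103.61)

[5] `<polygon>` regular polygon, #ff0000→cut S874 F1527: (201.66,47.68) → (201.15,86.84) → (235.32,67.71) → (201.66,47.68) (closed)

[6] `<polygon>` rectangle, #ff0000→cut S874 F1527: (32.67,114.66) → (44.38,114.66) → (44.38,66.22) → (32.67,66.22) → (32.67,114.66) (closed)

[7] `<path>` quadratic bezier, #ff0000→cut S874 F1527: (142.16,60.26) → (164.96,43.87) → (182.69,31.85) → (195.36,24.19) → (202.97,20.90) → (205.51,21.97)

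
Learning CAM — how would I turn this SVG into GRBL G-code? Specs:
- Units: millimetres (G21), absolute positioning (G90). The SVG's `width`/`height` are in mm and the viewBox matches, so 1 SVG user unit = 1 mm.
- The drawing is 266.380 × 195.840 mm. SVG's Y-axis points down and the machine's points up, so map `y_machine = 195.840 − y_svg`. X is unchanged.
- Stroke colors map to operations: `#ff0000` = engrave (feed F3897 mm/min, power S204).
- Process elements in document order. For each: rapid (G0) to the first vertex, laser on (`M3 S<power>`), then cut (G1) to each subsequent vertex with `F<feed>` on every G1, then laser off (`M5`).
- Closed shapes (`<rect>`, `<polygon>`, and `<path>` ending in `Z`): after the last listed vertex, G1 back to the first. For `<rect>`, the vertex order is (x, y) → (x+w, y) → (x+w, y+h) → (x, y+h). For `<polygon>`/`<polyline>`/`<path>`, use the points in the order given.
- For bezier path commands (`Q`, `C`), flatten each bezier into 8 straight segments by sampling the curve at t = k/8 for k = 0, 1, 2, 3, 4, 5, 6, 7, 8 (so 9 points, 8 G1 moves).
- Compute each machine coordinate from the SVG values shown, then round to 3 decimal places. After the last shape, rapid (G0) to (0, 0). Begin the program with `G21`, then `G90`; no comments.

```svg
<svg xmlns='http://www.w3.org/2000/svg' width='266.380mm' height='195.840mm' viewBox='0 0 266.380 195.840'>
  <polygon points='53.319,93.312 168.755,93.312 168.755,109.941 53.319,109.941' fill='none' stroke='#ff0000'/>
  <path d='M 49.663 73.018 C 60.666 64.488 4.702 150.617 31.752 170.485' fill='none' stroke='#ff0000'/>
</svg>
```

G21
G90
G0 X53.319 Y102.528
M3 S204
G1 X168.755 Y102.528 F3897
G1 X168.755 Y85.899 F3897
G1 X53.319 Y85.899 F3897
G1 X53.319 Y102.528 F3897
M5
G0 X49.663 Y122.822
M3 S204
G1 X50.943 Y121.898 F3897
G1 X47.702 Y113.985 F3897
G1 X41.699 Y100.970 F3897
G1 X34.690 Y84.738 F3897
G1 X28.433 Y67.174 F3897
G1 X24.686 Y50.166 F3897
G1 X25.207 Y35.597 F3897
G1 X31.752 Y25.355 F3897
M5
G0 X0.000 Y0.000

Since the viewBox matches the mm dimensions, user units are millimetres directly. The only transform is the Y-flip y_m = 195.840 − y_svg.

Shape 1 is a rectangle drawn with `<polygon>`. Its stroke #ff0000 means engrave at S204, F3897. After flipping Y the toolpath is (53.319,102.528) → (168.755,102.528) → (168.755,85.899) → (53.319,85.899) → (53.319,102.528), returning to the start.

Shape 2 is a cubic bezier drawn with `<path>`. Its stroke #ff0000 means engrave at S204, F3897. After flipping Y the toolpath is (49.663,122.822) → (50.943,121.898) → (47.702,113.985) → (41.699,100.970) → (34.690,84.738) → (28.433,67.174) → (24.686,50.166) → (25.207,35.597) → (31.752,25.355).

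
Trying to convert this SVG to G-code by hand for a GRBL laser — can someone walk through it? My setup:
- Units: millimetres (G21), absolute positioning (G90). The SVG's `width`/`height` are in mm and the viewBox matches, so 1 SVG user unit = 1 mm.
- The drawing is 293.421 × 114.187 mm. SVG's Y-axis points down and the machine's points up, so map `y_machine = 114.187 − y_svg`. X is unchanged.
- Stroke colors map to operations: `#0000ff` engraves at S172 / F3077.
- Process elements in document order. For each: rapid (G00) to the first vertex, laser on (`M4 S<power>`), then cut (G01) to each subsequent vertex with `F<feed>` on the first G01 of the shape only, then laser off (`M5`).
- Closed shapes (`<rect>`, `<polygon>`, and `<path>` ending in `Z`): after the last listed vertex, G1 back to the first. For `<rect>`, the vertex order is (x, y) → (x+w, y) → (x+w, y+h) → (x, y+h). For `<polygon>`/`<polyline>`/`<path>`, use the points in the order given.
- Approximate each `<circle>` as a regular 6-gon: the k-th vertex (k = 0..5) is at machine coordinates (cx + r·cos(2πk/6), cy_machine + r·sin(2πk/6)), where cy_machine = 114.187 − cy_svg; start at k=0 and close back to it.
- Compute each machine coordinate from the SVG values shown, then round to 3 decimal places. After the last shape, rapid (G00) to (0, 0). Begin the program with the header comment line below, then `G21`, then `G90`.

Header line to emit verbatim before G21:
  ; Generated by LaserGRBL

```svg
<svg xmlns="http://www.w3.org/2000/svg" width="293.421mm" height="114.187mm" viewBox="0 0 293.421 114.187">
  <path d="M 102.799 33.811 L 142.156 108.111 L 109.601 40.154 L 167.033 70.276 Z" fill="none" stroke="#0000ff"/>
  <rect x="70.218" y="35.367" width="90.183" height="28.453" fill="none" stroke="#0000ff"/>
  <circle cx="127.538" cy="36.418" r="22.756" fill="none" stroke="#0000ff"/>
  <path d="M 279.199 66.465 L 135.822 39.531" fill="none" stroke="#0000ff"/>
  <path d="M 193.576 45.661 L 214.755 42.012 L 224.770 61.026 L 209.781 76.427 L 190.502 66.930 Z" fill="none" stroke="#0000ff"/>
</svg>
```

Since the viewBox matches the mm dimensions, user units are millimetres directly. The only transform is the Y-flip y_m = 114.187 − y_svg.

Shape 1 is a closed polygon drawn with `<path>`. Its stroke #0000ff means engrave at S172, F3077. After flipping Y the toolpath is (102.799,80.376) → (142.156,6.076) → (109.601,74.033) → (167.033,43.911) → (102.799,80.376), returning to the start.

Shape 2 is a rectangle drawn with `<rect>`. Its stroke #0000ff means engrave at S172, F3077. After flipping Y the toolpath is (70.218,78.820) → (160.401,78.820) → (160.401,50.367) → (70.218,50.367) → (70.218,78.820), returning to the start.

Shape 3 is a circle drawn with `<circle>`. Its stroke #0000ff means engrave at S172, F3077. After flipping Y the toolpath is (150.294,77.769) → (138.916,97.476) → (116.160,97.476) → (104.782,77.769) → (116.160,58.062) → (138.916,58.062) → (150.294,77.769), returning to the start.

Shape 4 is a line segment drawn with `<path>`. Its stroke #0000ff means engrave at S172, F3077. After flipping Y the toolpath is (279.199,47.722) → (135.822,74.656).

Shape 5 is a regular polygon drawn with `<path>`. Its stroke #0000ff means engrave at S172, F3077. After flipping Y the toolpath is (193.576,68.526) → (214.755,72.175) → (224.770,53.161) → (209.781,37.760) → (190.502,47.257) → (193.576,68.526), returning to the start.

; Generated by LaserGRBL
G21
G90
G00 X102.799 Y80.376
M4 S172
G01 X142.156 Y6.076 F3077
G01 X109.601 Y74.033
G01 X167.033 Y43.911
G01 X102.799 Y80.376
M5
G00 X70.218 Y78.820
M4 S172
G01 X160.401 Y78.820 F3077
G01 X160.401 Y50.367
G01 X70.218 Y50.367
G01 X70.218 Y78.820
M5
G00 X150.294 Y77.769
M4 S172
G01 X138.916 Y97.476 F3077
G01 X116.160 Y97.476
G01 X104.782 Y77.769
G01 X116.160 Y58.062
G01 X138.916 Y58.062
G01 X150.294 Y77.769
M5
G00 X279.199 Y47.722
M4 S172
G01 X135.822 Y74.656 F3077
M5
G00 X193.576 Y68.526
M4 S172
G01 X214.755 Y72.175 F3077
G01 X224.770 Y53.161
G01 X209.781 Y37.760
G01 X190.502 Y47.257
G01 X193.576 Y68.526
M5
G00 X0.000 Y0.000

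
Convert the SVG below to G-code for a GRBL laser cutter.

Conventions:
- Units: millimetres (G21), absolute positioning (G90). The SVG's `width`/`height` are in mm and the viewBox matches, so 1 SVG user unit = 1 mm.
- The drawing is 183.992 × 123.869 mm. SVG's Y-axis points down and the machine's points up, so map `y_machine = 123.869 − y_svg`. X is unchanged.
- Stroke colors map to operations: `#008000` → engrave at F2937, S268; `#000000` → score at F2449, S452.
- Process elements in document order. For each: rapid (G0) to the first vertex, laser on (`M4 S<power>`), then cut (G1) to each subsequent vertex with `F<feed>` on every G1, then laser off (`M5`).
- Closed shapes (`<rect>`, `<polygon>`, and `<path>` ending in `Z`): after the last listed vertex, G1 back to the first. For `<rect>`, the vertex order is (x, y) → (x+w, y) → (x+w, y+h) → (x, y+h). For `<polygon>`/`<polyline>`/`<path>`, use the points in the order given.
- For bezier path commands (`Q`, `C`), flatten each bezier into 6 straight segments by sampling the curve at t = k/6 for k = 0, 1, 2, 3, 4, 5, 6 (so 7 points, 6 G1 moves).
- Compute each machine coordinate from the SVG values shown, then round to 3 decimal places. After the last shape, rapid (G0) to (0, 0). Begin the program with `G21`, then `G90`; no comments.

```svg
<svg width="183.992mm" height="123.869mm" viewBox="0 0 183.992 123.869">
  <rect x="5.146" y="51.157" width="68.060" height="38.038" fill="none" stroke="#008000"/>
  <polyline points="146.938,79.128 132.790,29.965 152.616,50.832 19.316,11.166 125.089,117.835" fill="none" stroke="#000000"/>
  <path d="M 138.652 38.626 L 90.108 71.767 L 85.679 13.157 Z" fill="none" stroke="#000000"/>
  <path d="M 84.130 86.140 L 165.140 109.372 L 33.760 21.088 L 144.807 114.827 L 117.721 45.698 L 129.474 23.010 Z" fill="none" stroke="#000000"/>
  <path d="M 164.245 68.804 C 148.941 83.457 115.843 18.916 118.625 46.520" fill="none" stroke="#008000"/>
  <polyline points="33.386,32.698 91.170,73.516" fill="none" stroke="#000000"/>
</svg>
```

viewBox `0 0 183.992 123.869` with mm width/height → 1 unit = 1 mm. Flip: y_m = 123.869 − y_svg.

**Shape 1** — `<rect>` rectangle, stroke `#008000` → engrave (S268, F2937). Machine vertices: (5.146,72.712) → (73.206,72.712) → (73.206,34.674) → (5.146,34.674) → (5.146,72.712). Closed: final G1 returns to the first vertex.

**Shape 2** — `<polyline>` open polyline, stroke `#000000` → score (S452, F2449). Machine vertices: (146.938,44.741) → (132.790,93.904) → (152.616,73.037) → (19.316,112.703) → (125.089,6.034). Open path.

**Shape 3** — `<path>` regular polygon, stroke `#000000` → score (S452, F2449). Machine vertices: (138.652,85.243) → (90.108,52.102) → (85.679,110.712) → (138.652,85.243). Closed: final G1 returns to the first vertex.

**Shape 4** — `<path>` closed polygon, stroke `#000000` → score (S452, F2449). Machine vertices: (84.130,37.729) → (165.140,14.497) → (33.760,102.781) → (144.807,9.042) → (117.721,78.171) → (129.474,100.859) → (84.130,37.729). Closed: final G1 returns to the first vertex.

**Shape 5** — `<path>` cubic bezier, stroke `#008000` → engrave (S268, F2937). Control points (SVG): P0=(164.245,68.804), P1=(148.941,83.457), P2=(115.843,18.916), P3=(118.625,46.520); sampled at t=k/6. Machine vertices: (164.245,55.065) → (155.359,53.545) → (144.998,60.464) → (134.653,71.064) → (125.815,80.584) → (119.976,84.265) → (118.625,77.349). Open path.

**Shape 6** — `<polyline>` line segment, stroke `#000000` → score (S452, F2449). Machine vertices: (33.386,91.171) → (91.170,50.353). Open path.

G21
G90
G0 X5.146 Y72.712
M4 S268
G1 X73.206 Y72.712 F2937
G1 X73.206 Y34.674 F2937
G1 X5.146 Y34.674 F2937
G1 X5.146 Y72.712 F2937
M5
G0 X146.938 Y44.741
M4 S452
G1 X132.790 Y93.904 F2449
G1 X152.616 Y73.037 F2449
G1 X19.316 Y112.703 F2449
G1 X125.089 Y6.034 F2449
M5
G0 X138.652 Y85.243
M4 S452
G1 X90.108 Y52.102 F2449
G1 X85.679 Y110.712 F2449
G1 X138.652 Y85.243 F2449
M5
G0 X84.130 Y37.729
M4 S452
G1 X165.140 Y14.497 F2449
G1 X33.760 Y102.781 F2449
G1 X144.807 Y9.042 F2449
G1 X117.721 Y78.171 F2449
G1 X129.474 Y100.859 F2449
G1 X84.130 Y37.729 F2449
M5
G0 X164.245 Y55.065
M4 S268
G1 X155.359 Y53.545 F2937
G1 X144.998 Y60.464 F2937
G1 X134.653 Y71.064 F2937
G1 X125.815 Y80.584 F2937
G1 X119.976 Y84.265 F2937
G1 X118.625 Y77.349 F2937
M5
G0 X33.386 Y91.171
M4 S452
G1 X91.170 Y50.353 F2449
M5
G0 X0.000 Y0.000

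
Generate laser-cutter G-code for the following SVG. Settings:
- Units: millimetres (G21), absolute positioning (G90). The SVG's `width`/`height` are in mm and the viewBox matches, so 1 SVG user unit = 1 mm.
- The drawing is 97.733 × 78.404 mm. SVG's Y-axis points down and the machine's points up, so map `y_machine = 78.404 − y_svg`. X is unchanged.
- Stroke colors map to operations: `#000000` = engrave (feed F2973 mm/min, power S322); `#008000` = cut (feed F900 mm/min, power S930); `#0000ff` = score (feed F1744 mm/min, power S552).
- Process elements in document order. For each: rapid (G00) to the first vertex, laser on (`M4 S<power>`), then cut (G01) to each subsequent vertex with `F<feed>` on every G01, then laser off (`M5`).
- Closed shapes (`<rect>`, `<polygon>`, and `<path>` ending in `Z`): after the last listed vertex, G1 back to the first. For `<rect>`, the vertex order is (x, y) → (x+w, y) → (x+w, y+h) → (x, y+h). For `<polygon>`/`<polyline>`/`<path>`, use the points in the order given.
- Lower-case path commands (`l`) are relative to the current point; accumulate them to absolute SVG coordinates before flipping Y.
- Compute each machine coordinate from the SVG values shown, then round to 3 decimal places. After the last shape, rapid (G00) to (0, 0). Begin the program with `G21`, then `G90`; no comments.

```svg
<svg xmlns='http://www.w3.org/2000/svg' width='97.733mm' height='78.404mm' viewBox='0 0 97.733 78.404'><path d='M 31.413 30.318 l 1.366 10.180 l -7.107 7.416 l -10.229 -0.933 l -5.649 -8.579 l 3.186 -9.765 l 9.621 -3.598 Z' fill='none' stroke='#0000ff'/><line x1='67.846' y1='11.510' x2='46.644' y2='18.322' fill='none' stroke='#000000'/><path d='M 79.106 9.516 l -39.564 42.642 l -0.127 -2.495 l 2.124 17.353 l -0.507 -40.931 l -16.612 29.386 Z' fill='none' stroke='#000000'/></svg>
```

Since the viewBox matches the mm dimensions, user units are millimetres directly. The only transform is the Y-flip y_m = 78.404 − y_svg.

Shape 1 is a regular polygon drawn with `<path>`. Its stroke #0000ff means score at S552, F1744. After flipping Y the toolpath is (31.413,48.086) → (32.779,37.906) → (25.672,30.490) → (15.443,31.423) → (9.794,40.002) → (12.980,49.767) → (22.601,53.365) → (31.413,48.086), returning to the start.

Shape 2 is a line segment drawn with `<line>`. Its stroke #000000 means engrave at S322, F2973. After flipping Y the toolpath is (67.846,66.894) → (46.644,60.082).

Shape 3 is a closed polygon drawn with `<path>`. Its stroke #000000 means engrave at S322, F2973. After flipping Y the toolpath is (79.106,68.888) → (39.542,26.246) → (39.415,28.741) → (41.539,11.388) → (41.032,52.319) → (24.420,22.933) → (79.106,68.888), returning to the start.

G21
G90
G00 X31.413 Y48.086
M4 S552
G01 X32.779 Y37.906 F1744
G01 X25.672 Y30.490 F1744
G01 X15.443 Y31.423 F1744
G01 X9.794 Y40.002 F1744
G01 X12.980 Y49.767 F1744
G01 X22.601 Y53.365 F1744
G01 X31.413 Y48.086 F1744
M5
G00 X67.846 Y66.894
M4 S322
G01 X46.644 Y60.082 F2973
M5
G00 X79.106 Y68.888
M4 S322
G01 X39.542 Y26.246 F2973
G01 X39.415 Y28.741 F2973
G01 X41.539 Y11.388 F2973
G01 X41.032 Y52.319 F2973
G01 X24.420 Y22.933 F2973
G01 X79.106 Y68.888 F2973
M5
G00 X0.000 Y0.000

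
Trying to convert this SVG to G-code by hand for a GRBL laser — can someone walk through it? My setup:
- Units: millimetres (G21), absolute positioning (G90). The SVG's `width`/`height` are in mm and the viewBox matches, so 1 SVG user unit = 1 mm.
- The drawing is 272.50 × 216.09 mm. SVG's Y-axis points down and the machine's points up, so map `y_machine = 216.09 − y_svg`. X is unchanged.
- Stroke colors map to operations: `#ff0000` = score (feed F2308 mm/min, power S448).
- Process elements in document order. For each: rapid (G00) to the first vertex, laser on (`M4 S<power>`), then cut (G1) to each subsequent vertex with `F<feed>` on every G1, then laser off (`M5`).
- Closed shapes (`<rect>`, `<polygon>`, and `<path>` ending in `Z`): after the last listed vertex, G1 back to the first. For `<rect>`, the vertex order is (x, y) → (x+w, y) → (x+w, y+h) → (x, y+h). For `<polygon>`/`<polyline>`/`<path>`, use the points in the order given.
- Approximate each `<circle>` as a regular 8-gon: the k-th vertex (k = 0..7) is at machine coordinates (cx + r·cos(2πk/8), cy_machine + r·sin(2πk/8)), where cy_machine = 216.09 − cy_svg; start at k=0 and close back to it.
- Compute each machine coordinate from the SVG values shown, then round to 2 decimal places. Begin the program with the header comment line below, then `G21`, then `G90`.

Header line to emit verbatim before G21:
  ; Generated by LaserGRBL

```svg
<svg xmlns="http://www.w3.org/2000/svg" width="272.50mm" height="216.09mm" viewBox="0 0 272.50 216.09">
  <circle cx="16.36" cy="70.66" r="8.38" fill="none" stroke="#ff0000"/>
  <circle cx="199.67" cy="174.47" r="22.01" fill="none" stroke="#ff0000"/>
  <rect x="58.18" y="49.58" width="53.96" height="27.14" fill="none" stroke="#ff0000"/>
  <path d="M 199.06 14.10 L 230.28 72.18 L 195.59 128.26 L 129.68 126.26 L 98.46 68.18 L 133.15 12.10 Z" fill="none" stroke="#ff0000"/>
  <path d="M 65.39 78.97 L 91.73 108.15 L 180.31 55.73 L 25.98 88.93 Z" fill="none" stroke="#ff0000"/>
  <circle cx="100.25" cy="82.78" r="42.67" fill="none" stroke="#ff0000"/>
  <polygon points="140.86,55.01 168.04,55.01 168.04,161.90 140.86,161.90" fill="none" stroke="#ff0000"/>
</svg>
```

; Generated by LaserGRBL
G21
G90
G00 X24.74 Y145.43
M4 S448
G1 X22.29 Y151.36 F2308
G1 X16.36 Y153.81 F2308
G1 X10.43 Y151.36 F2308
G1 X7.98 Y145.43 F2308
G1 X10.43 Y139.50 F2308
G1 X16.36 Y137.05 F2308
G1 X22.29 Y139.50 F2308
G1 X24.74 Y145.43 F2308
M5
G00 X221.68 Y41.62
M4 S448
G1 X215.23 Y57.18 F2308
G1 X199.67 Y63.63 F2308
G1 X184.11 Y57.18 F2308
G1 X177.66 Y41.62 F2308
G1 X184.11 Y26.06 F2308
G1 X199.67 Y19.61 F2308
G1 X215.23 Y26.06 F2308
G1 X221.68 Y41.62 F2308
M5
G00 X58.18 Y166.51
M4 S448
G1 X112.14 Y166.51 F2308
G1 X112.14 Y139.37 F2308
G1 X58.18 Y139.37 F2308
G1 X58.18 Y166.51 F2308
M5
G00 X199.06 Y201.99
M4 S448
G1 X230.28 Y143.91 F2308
G1 X195.59 Y87.83 F2308
G1 X129.68 Y89.83 F2308
G1 X98.46 Y147.91 F2308
G1 X133.15 Y203.99 F2308
G1 X199.06 Y201.99 F2308
M5
G00 X65.39 Y137.12
M4 S448
G1 X91.73 Y107.94 F2308
G1 X180.31 Y160.36 F2308
G1 X25.98 Y127.16 F2308
G1 X65.39 Y137.12 F2308
M5
G00 X142.92 Y133.31
M4 S448
G1 X130.42 Y163.48 F2308
G1 X100.25 Y175.98 F2308
G1 X70.08 Y163.48 F2308
G1 X57.58 Y133.31 F2308
G1 X70.08 Y103.14 F2308
G1 X100.25 Y90.64 F2308
G1 X130.42 Y103.14 F2308
G1 X142.92 Y133.31 F2308
M5
G00 X140.86 Y161.08
M4 S448
G1 X168.04 Y161.08 F2308
G1 X168.04 Y54.19 F2308
G1 X140.86 Y54.19 F2308
G1 X140.86 Y161.08 F2308
M5

1 u = 1 mm; y_m = 216.09 − y.

[1] `<circle>` circle, #ff0000→score S448 F2308: (24.74,145.43) → (22.29,151.36) → (16.36,153.81) → (10.43,151.36) → (7.98,145.43) → (10.43,139.50) → (16.36,137.05) → (22.29,139.50) → (24.74,145.43) (closed)

[2] `<circle>` circle, #ff0000→score S448 F2308: (221.68,41.62) → (215.23,57.18) → (199.67,63.63) → (184.11,57.18) → (177.66,41.62) → (184.11,26.06) → (199.67,19.61) → (215.23,26.06) → (221.68,41.62) (closed)

[3] `<rect>` rectangle, #ff0000→score S448 F2308: (58.18,166.51) → (112.14,166.51) → (112.14,139.37) → (58.18,139.37) → (58.18,166.51) (closed)

[4] `<path>` regular polygon, #ff0000→score S448 F2308: (199.06,201.99) → (230.28,143.91) → (195.59,87.83) → (129.68,89.83) → (98.46,147.91) → (133.15,203.99) → (199.06,201.99) (closed)

[5] `<path>` closed polygon, #ff0000→score S448 F2308: (65.39,137.12) → (91.73,107.94) → (180.31,160.36) → (25.98,127.16) → (65.39,137.12) (closed)

[6] `<circle>` circle, #ff0000→score S448 F2308: (142.92,133.31) → (130.42,163.48) → (100.25,175.98) → (70.08,163.48) → (57.58,133.31) → (70.08,103.14) → (100.25,90.64) → (130.42,103.14) → (142.92,133.31) (closed)

[7] `<polygon>` rectangle, #ff0000→score S448 F2308: (140.86,161.08) → (168.04,161.08) → (168.04,54.19) → (140.86,54.19) → (140.86,161.08) (closed)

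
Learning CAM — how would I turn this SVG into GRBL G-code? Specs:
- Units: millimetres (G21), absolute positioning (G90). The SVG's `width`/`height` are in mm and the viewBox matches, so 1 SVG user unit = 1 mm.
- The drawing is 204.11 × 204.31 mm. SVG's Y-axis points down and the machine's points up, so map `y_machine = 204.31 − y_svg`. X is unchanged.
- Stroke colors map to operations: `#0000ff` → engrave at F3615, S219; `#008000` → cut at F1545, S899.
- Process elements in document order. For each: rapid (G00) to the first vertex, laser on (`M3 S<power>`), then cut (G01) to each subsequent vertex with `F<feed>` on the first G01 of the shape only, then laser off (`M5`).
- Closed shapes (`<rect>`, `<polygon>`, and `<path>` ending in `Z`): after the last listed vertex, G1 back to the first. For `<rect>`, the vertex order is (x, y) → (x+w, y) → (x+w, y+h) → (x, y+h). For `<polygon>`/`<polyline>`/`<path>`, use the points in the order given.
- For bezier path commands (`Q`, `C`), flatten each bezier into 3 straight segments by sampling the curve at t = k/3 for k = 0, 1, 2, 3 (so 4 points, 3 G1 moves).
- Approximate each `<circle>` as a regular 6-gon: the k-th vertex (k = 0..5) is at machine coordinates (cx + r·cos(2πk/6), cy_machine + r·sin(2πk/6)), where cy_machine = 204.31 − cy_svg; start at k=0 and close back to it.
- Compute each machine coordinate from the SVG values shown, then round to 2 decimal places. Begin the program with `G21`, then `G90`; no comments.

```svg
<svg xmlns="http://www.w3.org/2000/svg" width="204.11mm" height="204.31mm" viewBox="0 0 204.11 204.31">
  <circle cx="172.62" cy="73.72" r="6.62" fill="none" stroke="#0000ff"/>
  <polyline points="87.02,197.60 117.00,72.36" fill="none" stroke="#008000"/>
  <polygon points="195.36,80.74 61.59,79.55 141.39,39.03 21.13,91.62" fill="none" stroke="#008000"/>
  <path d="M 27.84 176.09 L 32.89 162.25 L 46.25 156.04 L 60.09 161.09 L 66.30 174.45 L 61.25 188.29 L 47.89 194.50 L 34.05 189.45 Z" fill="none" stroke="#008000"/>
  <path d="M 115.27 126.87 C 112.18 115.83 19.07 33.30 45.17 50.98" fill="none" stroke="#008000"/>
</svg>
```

G21
G90
G00 X179.24 Y130.59
M3 S219
G01 X175.93 Y136.32 F3615
G01 X169.31 Y136.32
G01 X166.00 Y130.59
G01 X169.31 Y124.86
G01 X175.93 Y124.86
G01 X179.24 Y130.59
M5
G00 X87.02 Y6.71
M3 S899
G01 X117.00 Y131.95 F1545
M5
G00 X195.36 Y123.57
M3 S899
G01 X61.59 Y124.76 F1545
G01 X141.39 Y165.28
G01 X21.13 Y112.69
G01 X195.36 Y123.57
M5
G00 X27.84 Y28.22
M3 S899
G01 X32.89 Y42.06 F1545
G01 X46.25 Y48.27
G01 X60.09 Y43.22
G01 X66.30 Y29.86
G01 X61.25 Y16.02
G01 X47.89 Y9.81
G01 X34.05 Y14.86
G01 X27.84 Y28.22
M5
G00 X115.27 Y77.44
M3 S899
G01 X89.92 Y105.95 F1545
G01 X51.06 Y143.97
G01 X45.17 Y153.33
M5

viewBox `0 0 204.11 204.31` with mm width/height → 1 unit = 1 mm. Flip: y_m = 204.31 − y_svg.

**Shape 1** — `<circle>` circle, stroke `#0000ff` → engrave (S219, F3615). Machine vertices: (179.24,130.59) → (175.93,136.32) → (169.31,136.32) → (166.00,130.59) → (169.31,124.86) → (175.93,124.86) → (179.24,130.59). Closed: final G1 returns to the first vertex.

**Shape 2** — `<polyline>` line segment, stroke `#008000` → cut (S899, F1545). Machine vertices: (87.02,6.71) → (117.00,131.95). Open path.

**Shape 3** — `<polygon>` closed polygon, stroke `#008000` → cut (S899, F1545). Machine vertices: (195.36,123.57) → (61.59,124.76) → (141.39,165.28) → (21.13,112.69) → (195.36,123.57). Closed: final G1 returns to the first vertex.

**Shape 4** — `<path>` regular polygon, stroke `#008000` → cut (S899, F1545). Machine vertices: (27.84,28.22) → (32.89,42.06) → (46.25,48.27) → (60.09,43.22) → (66.30,29.86) → (61.25,16.02) → (47.89,9.81) → (34.05,14.86) → (27.84,28.22). Closed: final G1 returns to the first vertex.

**Shape 5** — `<path>` cubic bezier, stroke `#008000` → cut (S899, F1545). Control points (SVG): P0=(115.27,126.87), P1=(112.18,115.83), P2=(19.07,33.30), P3=(45.17,50.98); sampled at t=k/3. Machine vertices: (115.27,77.44) → (89.92,105.95) → (51.06,143.97) → (45.17,153.33). Open path.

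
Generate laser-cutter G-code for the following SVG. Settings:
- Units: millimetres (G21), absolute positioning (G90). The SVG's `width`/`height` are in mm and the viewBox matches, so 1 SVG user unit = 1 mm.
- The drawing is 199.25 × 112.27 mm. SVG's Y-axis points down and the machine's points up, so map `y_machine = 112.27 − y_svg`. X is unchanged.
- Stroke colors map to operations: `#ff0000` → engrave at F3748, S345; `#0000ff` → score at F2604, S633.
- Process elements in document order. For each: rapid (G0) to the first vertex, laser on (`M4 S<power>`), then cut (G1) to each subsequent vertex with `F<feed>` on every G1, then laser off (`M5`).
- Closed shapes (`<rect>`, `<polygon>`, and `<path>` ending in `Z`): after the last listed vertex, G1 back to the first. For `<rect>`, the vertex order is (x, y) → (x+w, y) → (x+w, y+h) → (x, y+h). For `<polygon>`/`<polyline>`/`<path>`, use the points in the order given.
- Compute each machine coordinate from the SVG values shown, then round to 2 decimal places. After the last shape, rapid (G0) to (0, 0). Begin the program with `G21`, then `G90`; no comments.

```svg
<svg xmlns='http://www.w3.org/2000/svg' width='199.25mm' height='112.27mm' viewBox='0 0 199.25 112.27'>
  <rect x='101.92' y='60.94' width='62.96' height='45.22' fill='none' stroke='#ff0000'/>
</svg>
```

G21
G90
G0 X101.92 Y51.33
M4 S345
G1 X164.88 Y51.33 F3748
G1 X164.88 Y6.11 F3748
G1 X101.92 Y6.11 F3748
G1 X101.92 Y51.33 F3748
M5
G0 X0.00 Y0.00

Since the viewBox matches the mm dimensions, user units are millimetres directly. The only transform is the Y-flip y_m = 112.27 − y_svg.

Shape 1 is a rectangle drawn with `<rect>`. Its stroke #ff0000 means engrave at S345, F3748. After flipping Y the toolpath is (101.92,51.33) → (164.88,51.33) → (164.88,6.11) → (101.92,6.11) → (101.92,51.33), returning to the start.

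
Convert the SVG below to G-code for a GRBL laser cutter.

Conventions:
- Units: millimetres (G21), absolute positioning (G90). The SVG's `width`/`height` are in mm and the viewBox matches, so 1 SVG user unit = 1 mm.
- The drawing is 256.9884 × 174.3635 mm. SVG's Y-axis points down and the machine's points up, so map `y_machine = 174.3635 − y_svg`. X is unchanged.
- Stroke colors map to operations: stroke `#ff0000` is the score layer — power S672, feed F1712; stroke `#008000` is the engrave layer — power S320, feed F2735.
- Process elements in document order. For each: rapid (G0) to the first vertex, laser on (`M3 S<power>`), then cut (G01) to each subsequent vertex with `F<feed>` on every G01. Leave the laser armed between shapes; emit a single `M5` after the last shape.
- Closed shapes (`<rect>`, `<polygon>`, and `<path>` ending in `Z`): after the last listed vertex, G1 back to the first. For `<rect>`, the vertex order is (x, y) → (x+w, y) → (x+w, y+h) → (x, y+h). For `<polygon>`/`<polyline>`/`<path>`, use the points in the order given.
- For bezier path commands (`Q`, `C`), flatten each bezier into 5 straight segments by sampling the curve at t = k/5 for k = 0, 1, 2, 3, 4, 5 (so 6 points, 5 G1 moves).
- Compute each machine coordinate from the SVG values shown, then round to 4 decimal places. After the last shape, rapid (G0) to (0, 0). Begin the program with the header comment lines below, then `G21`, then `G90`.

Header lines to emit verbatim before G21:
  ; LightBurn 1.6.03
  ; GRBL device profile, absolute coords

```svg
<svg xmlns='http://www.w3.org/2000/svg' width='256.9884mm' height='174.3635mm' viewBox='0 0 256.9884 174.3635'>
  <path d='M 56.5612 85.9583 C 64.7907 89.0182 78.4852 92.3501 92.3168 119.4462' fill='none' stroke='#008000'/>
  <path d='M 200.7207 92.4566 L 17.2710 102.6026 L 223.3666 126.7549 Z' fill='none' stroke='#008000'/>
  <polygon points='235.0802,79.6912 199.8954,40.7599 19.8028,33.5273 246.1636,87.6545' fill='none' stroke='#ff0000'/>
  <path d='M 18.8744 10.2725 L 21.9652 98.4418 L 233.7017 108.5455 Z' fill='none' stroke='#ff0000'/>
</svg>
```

Since the viewBox matches the mm dimensions, user units are millimetres directly. The only transform is the Y-flip y_m = 174.3635 − y_svg.

Shape 1 is a cubic bezier drawn with `<path>`. Its stroke #008000 means engrave at S320, F2735. After flipping Y the toolpath is (56.5612,88.4052) → (62.1121,86.3487) → (68.7188,83.0993) → (76.1257,77.5293) → (84.0769,68.5112) → (92.3168,54.9173).

Shape 2 is a closed polygon drawn with `<path>`. Its stroke #008000 means engrave at S320, F2735. After flipping Y the toolpath is (200.7207,81.9069) → (17.2710,71.7609) → (223.3666,47.6086) → (200.7207,81.9069), returning to the start.

Shape 3 is a closed polygon drawn with `<polygon>`. Its stroke #ff0000 means score at S672, F1712. After flipping Y the toolpath is (235.0802,94.6723) → (199.8954,133.6036) → (19.8028,140.8362) → (246.1636,86.7090) → (235.0802,94.6723), returning to the start.

Shape 4 is a closed polygon drawn with `<path>`. Its stroke #ff0000 means score at S672, F1712. After flipping Y the toolpath is (18.8744,164.0910) → (21.9652,75.9217) → (233.7017,65.8180) → (18.8744,164.0910), returning to the start.

; LightBurn 1.6.03
; GRBL device profile, absolute coords
G21
G90
G0 X56.5612 Y88.4052
M3 S320
G01 X62.1121 Y86.3487 F2735
G01 X68.7188 Y83.0993 F2735
G01 X76.1257 Y77.5293 F2735
G01 X84.0769 Y68.5112 F2735
G01 X92.3168 Y54.9173 F2735
G0 X200.7207 Y81.9069
M3 S320
G01 X17.2710 Y71.7609 F2735
G01 X223.3666 Y47.6086 F2735
G01 X200.7207 Y81.9069 F2735
G0 X235.0802 Y94.6723
M3 S672
G01 X199.8954 Y133.6036 F1712
G01 X19.8028 Y140.8362 F1712
G01 X246.1636 Y86.7090 F1712
G01 X235.0802 Y94.6723 F1712
G0 X18.8744 Y164.0910
M3 S672
G01 X21.9652 Y75.9217 F1712
G01 X233.7017 Y65.8180 F1712
G01 X18.8744 Y164.0910 F1712
M5
G0 X0.0000 Y0.0000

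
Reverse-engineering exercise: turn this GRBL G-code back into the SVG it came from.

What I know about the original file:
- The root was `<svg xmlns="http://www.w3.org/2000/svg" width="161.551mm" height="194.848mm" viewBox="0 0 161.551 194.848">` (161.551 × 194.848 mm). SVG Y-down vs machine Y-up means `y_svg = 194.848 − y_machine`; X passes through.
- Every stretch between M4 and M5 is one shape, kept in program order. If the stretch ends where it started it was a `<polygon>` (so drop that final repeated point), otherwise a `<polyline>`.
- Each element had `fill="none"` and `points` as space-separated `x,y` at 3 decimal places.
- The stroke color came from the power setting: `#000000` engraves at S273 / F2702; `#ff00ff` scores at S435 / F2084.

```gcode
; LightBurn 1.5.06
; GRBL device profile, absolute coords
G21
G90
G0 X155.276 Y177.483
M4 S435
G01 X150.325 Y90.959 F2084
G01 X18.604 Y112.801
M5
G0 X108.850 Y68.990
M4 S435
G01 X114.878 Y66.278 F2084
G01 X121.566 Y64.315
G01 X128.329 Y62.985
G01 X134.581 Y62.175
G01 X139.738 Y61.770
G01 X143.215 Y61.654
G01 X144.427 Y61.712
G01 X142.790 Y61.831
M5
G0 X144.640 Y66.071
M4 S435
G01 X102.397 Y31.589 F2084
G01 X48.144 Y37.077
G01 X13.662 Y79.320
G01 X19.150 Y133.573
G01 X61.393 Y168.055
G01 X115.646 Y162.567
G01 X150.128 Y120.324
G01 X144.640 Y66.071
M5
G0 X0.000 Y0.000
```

Each laser-on run becomes one SVG element. Flip Y back into SVG space with y_svg = 194.848 − y_machine. Every run uses S435, so all elements get stroke `#ff00ff` (score).

Run 1: The run is open, so emit a `<polyline>` with points (Y-flipped): 155.276,17.365 150.325,103.889 18.604,82.047.

Run 2: The run is open, so emit a `<polyline>` with points (Y-flipped): 108.850,125.858 114.878,128.570 121.566,130.533 128.329,131.863 134.581,132.673 139.738,133.078 143.215,133.194 144.427,133.136 142.790,133.017.

Run 3: The run returns to its start, so emit a `<polygon>` with points (Y-flipped): 144.640,128.777 102.397,163.259 48.144,157.771 13.662,115.528 19.150,61.275 61.393,26.793 115.646,32.281 150.128,74.524.

<svg xmlns="http://www.w3.org/2000/svg" width="161.551mm" height="194.848mm" viewBox="0 0 161.551 194.848">
  <polyline points="155.276,17.365 150.325,103.889 18.604,82.047" fill="none" stroke="#ff00ff"/>
  <polyline points="108.850,125.858 114.878,128.570 121.566,130.533 128.329,131.863 134.581,132.673 139.738,133.078 143.215,133.194 144.427,133.136 142.790,133.017" fill="none" stroke="#ff00ff"/>
  <polygon points="144.640,128.777 102.397,163.259 48.144,157.771 13.662,115.528 19.150,61.275 61.393,26.793 115.646,32.281 150.128,74.524" fill="none" stroke="#ff00ff"/>
</svg>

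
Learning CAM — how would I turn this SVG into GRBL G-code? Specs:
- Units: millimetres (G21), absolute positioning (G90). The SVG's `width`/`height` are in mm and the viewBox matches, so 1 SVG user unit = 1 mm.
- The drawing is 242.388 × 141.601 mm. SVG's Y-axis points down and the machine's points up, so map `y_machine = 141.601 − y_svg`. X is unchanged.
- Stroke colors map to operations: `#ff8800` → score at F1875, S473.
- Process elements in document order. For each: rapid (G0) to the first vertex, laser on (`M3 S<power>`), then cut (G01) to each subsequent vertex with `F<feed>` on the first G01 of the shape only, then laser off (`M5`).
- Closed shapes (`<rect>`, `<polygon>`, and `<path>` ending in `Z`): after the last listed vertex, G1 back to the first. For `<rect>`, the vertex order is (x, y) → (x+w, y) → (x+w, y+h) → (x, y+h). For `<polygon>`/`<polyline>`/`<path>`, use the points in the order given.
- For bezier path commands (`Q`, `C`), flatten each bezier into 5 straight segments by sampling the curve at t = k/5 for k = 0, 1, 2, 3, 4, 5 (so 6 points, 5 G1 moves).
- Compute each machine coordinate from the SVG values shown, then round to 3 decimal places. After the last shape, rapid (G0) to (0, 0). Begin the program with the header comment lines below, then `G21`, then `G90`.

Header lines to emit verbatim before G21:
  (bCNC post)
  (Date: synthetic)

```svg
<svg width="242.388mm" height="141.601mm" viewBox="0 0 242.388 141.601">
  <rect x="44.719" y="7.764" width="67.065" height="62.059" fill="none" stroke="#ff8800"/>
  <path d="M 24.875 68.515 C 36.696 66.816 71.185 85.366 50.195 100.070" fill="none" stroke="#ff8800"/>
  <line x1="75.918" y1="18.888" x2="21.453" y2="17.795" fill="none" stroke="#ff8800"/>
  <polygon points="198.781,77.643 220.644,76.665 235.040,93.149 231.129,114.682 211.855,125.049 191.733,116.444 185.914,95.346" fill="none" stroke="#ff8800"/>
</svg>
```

(bCNC post)
(Date: synthetic)
G21
G90
G0 X44.719 Y133.837
M3 S473
G01 X111.784 Y133.837 F1875
G01 X111.784 Y71.778
G01 X44.719 Y71.778
G01 X44.719 Y133.837
M5
G0 X24.875 Y73.086
M3 S473
G01 X34.063 Y71.868 F1875
G01 X44.939 Y66.947
G01 X53.754 Y59.480
G01 X56.757 Y50.622
G01 X50.195 Y41.531
M5
G0 X75.918 Y122.713
M3 S473
G01 X21.453 Y123.806 F1875
M5
G0 X198.781 Y63.958
M3 S473
G01 X220.644 Y64.936 F1875
G01 X235.040 Y48.452
G01 X231.129 Y26.919
G01 X211.855 Y16.552
G01 X191.733 Y25.157
G01 X185.914 Y46.255
G01 X198.781 Y63.958
M5
G0 X0.000 Y0.000

1 u = 1 mm; y_m = 141.601 − y.

[1] `<rect>` rectangle, #ff8800→score S473 F1875: (44.719,133.837) → (111.784,133.837) → (111.784,71.778) → (44.719,71.778) → (44.719,133.837) (closed)

[2] `<path>` cubic bezier, #ff8800→score S473 F1875: (24.875,73.086) → (34.063,71.868) → (44.939,66.947) → (53.754,59.480) → (56.757,50.622) → (50.195,41.531)

[3] `<line>` line segment, #ff8800→score S473 F1875: (75.918,122.713) → (21.453,123.806)

[4] `<polygon>` regular polygon, #ff8800→score S473 F1875: (198.781,63.958) → (220.644,64.936) → (235.040,48.452) → (231.129,26.919) → (211.855,16.552) → (191.733,25.157) → (185.914,46.255) → (198.781,63.958) (closed)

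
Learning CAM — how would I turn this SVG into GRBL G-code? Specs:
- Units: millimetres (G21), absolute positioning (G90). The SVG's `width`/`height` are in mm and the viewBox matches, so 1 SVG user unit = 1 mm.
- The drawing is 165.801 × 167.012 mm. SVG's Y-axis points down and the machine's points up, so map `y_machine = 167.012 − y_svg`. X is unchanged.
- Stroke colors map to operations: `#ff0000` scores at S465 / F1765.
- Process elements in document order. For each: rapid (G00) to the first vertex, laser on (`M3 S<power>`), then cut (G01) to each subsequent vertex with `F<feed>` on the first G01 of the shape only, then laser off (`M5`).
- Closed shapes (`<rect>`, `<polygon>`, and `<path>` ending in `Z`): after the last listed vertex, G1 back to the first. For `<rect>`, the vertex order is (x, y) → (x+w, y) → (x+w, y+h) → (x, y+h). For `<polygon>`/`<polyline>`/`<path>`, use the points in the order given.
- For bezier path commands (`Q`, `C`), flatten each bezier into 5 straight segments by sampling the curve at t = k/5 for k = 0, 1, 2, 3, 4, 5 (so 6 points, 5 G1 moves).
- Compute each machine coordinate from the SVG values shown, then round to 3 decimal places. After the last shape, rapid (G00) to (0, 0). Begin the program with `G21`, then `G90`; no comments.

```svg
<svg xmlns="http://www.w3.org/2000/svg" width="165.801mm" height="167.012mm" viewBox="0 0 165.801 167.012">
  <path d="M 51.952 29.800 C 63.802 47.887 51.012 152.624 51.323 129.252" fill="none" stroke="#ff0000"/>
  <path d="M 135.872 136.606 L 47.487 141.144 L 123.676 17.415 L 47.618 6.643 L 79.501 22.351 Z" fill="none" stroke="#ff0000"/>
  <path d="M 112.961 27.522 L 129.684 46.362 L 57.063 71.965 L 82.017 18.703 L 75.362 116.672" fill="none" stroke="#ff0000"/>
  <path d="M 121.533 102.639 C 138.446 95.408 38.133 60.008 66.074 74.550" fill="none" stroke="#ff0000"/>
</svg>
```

G21
G90
G00 X51.952 Y137.212
M3 S465
G01 X56.407 Y117.680 F1765
G01 X56.760 Y87.660
G01 X54.823 Y57.461
G01 X52.407 Y37.392
G01 X51.323 Y37.760
M5
G00 X135.872 Y30.406
M3 S465
G01 X47.487 Y25.868 F1765
G01 X123.676 Y149.597
G01 X47.618 Y160.369
G01 X79.501 Y144.661
G01 X135.872 Y30.406
M5
G00 X112.961 Y139.490
M3 S465
G01 X129.684 Y120.650 F1765
G01 X57.063 Y95.047
G01 X82.017 Y148.309
G01 X75.362 Y50.340
M5
G00 X121.533 Y64.373
M3 S465
G01 X119.578 Y71.467 F1765
G01 X101.271 Y81.572
G01 X78.396 Y90.939
G01 X62.736 Y95.819
G01 X66.074 Y92.462
M5
G00 X0.000 Y0.000

1 u = 1 mm; y_m = 167.012 − y.

[1] `<path>` cubic bezier, #ff0000→score S465 F1765: (51.952,137.212) → (56.407,117.680) → (56.760,87.660) → (54.823,57.461) → (52.407,37.392) → (51.323,37.760)

[2] `<path>` closed polygon, #ff0000→score S465 F1765: (135.872,30.406) → (47.487,25.868) → (123.676,149.597) → (47.618,160.369) → (79.501,144.661) → (135.872,30.406) (closed)

[3] `<path>` open polyline, #ff0000→score S465 F1765: (112.961,139.490) → (129.684,120.650) → (57.063,95.047) → (82.017,148.309) → (75.362,50.340)

[4] `<path>` cubic bezier, #ff0000→score S465 F1765: (121.533,64.373) → (119.578,71.467) → (101.271,81.572) → (78.396,90.939) → (62.736,95.819) → (66.074,92.462)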